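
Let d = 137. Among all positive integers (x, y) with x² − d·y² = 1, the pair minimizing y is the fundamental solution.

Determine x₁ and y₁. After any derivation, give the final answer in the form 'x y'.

√137 → a₀=11, period (1,2,2,1,1,2,2,1,22); ℓ=9 odd so k=17
i=0: a=11 ⇒ p=11, q=1
i=1: a=1 ⇒ p=12, q=1
…
i=4: a=1 ⇒ p=117, q=10
i=5: a=1 ⇒ p=199, q=17
…
i=7: a=2 ⇒ p=1229, q=105
…
i=9: a=22 ⇒ p=39597, q=3383
i=10: a=1 ⇒ p=41341, q=3532
…
i=13: a=1 ⇒ p=408178, q=34873
…
i=16: a=2 ⇒ p=4286741, q=366241
i=17: a=1 ⇒ p=6083073, q=519712
fundamental: x₁=6083073, y₁=519712  (since 37003777123329 − 137·270100562944 = 1)

6083073 519712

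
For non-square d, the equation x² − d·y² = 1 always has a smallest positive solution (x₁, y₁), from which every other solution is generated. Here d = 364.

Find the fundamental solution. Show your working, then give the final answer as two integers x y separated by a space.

[19; 12,1,2,3,1,8,1,3,2,1,12,38] for √364; ℓ=12 ⇒ convergent index 11
step 0: (19, 1)  from 19·(1,0) + (0,1)
step 1: (229, 12)  from 12·(19,1) + (1,0)
step 2: (248, 13)  from 1·(229,12) + (19,1)
step 3: (725, 38)  from 2·(248,13) + (229,12)
…
step 5: (3148, 165)  from 1·(2423,127) + (725,38)
step 6: (27607, 1447)  from 8·(3148,165) + (2423,127)
step 7: (30755, 1612)  from 1·(27607,1447) + (3148,165)
…
step 9: (270499, 14178)  from 2·(119872,6283) + (30755,1612)
step 10: (390371, 20461)  from 1·(270499,14178) + (119872,6283)
step 11: (4954951, 259710)  from 12·(390371,20461) + (270499,14178)
→ (4954951, 259710).  Check: 4954951²=24551539412401, 364·259710²=24551539412400, difference 1.

4954951 259710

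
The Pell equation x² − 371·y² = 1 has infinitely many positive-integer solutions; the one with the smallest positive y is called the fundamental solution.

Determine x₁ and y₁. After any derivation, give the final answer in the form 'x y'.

[19; 3,1,4,1,3,38] for √371; ℓ=6 ⇒ convergent index 5
a_0=19:  p_0=19·1+0=19,  q_0=19·0+1=1
…
a_4=1:  p_4=1·366+77=443,  q_4=1·19+4=23
a_5=3:  p_5=3·443+366=1695,  q_5=3·23+19=88
(x₁, y₁) = (1695, 88);  1695² − 371·88² = 1 ✓

1695 88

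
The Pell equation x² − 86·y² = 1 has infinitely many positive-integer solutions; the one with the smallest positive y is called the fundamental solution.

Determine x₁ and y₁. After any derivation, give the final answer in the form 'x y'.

10405 1122

d=86: √d = [9; 3,1,1,1,8,1,1,1,3,18] (ℓ=10, even), read p_9/q_9
a_0=9:  p_0=9·1+0=9,  q_0=9·0+1=1
…
a_3=1:  p_3=1·37+28=65,  q_3=1·4+3=7
a_4=1:  p_4=1·65+37=102,  q_4=1·7+4=11
…
a_7=1:  p_7=1·983+881=1864,  q_7=1·106+95=201
a_8=1:  p_8=1·1864+983=2847,  q_8=1·201+106=307
a_9=3:  p_9=3·2847+1864=10405,  q_9=3·307+201=1122
→ (10405, 1122).  Check: 10405²=108264025, 86·1122²=108264024, difference 1.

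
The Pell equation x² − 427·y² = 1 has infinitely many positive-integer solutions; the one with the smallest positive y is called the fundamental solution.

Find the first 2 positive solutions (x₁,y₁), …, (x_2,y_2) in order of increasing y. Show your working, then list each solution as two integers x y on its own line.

d=427: √d = [20; 1,1,1,40] (ℓ=4, even), read p_3/q_3
k=0  a_k=20  p_k/q_k = 20/1
…
k=2  a_k=1  p_k/q_k = 41/2
k=3  a_k=1  p_k/q_k = 62/3
(x₁, y₁) = (62, 3);  62² − 427·3² = 1 ✓
(x_2, y_2) = (62·62 + 427·3·3, 62·3 + 3·62) = (7687, 372)

62 3
7687 372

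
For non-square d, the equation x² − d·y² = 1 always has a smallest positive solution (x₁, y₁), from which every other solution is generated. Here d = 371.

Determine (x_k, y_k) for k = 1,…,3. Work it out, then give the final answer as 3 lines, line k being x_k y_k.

1695 88
5746049 298320
19479104415 1011304712

√371 = [19; 3,1,4,1,3,38, …], period ℓ=6 (even) → k=5
k=0  a_k=19  p_k/q_k = 19/1
…
k=3  a_k=4  p_k/q_k = 366/19
k=4  a_k=1  p_k/q_k = 443/23
k=5  a_k=3  p_k/q_k = 1695/88
→ (1695, 88).  Check: 1695²=2873025, 371·88²=2873024, difference 1.
(x_2, y_2) = (1695·1695 + 371·88·88, 1695·88 + 88·1695) = (5746049, 298320)
(x_3, y_3) = (1695·5746049 + 371·88·298320, 1695·298320 + 88·5746049) = (19479104415, 1011304712)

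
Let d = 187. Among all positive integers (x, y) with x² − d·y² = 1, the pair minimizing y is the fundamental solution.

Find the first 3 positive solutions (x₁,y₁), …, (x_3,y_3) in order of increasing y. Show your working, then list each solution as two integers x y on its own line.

1682 123
5658247 413772
19034341226 1391928885

d=187: √d = [13; 1,2,13,2,1,26] (ℓ=6, even), read p_5/q_5
a_0=13:  p_0=13·1+0=13,  q_0=13·0+1=1
a_1=1:  p_1=1·13+1=14,  q_1=1·1+0=1
…
a_3=13:  p_3=13·41+14=547,  q_3=13·3+1=40
a_4=2:  p_4=2·547+41=1135,  q_4=2·40+3=83
a_5=1:  p_5=1·1135+547=1682,  q_5=1·83+40=123
→ (1682, 123).  Check: 1682²=2829124, 187·123²=2829123, difference 1.
(1682+123√187)^2 = 5658247 + 413772√187
(1682+123√187)^3 = 19034341226 + 1391928885√187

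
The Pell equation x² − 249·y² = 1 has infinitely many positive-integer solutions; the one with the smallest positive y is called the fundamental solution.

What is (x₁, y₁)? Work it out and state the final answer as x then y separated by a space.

8553815 542076

√249 → a₀=15, period (1,3,1,1,5,…,3,1,30); ℓ=16 even so k=15
step 0: (15, 1)  from 15·(1,0) + (0,1)
…
step 3: (79, 5)  from 1·(63,4) + (16,1)
…
step 7: (3582, 227)  from 3·(931,59) + (789,50)
…
step 14: (6669699, 422675)  from 3·(1884116,119401) + (1017351,64472)
step 15: (8553815, 542076)  from 1·(6669699,422675) + (1884116,119401)
(x₁, y₁) = (8553815, 542076);  8553815² − 249·542076² = 1 ✓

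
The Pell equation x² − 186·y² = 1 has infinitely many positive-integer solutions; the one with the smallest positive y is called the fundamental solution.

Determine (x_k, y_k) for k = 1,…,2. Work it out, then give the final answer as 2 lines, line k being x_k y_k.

[13; 1,1,1,3,4,3,1,1,1,26] for √186; ℓ=10 ⇒ convergent index 9
step 0: (13, 1)  from 13·(1,0) + (0,1)
step 1: (14, 1)  from 1·(13,1) + (1,0)
…
step 6: (2073, 152)  from 3·(641,47) + (150,11)
step 7: (2714, 199)  from 1·(2073,152) + (641,47)
step 8: (4787, 351)  from 1·(2714,199) + (2073,152)
step 9: (7501, 550)  from 1·(4787,351) + (2714,199)
(x₁, y₁) = (7501, 550);  7501² − 186·550² = 1 ✓
n=2: (7501,550)∘(7501,550) = (7501·7501+186·550·550, 7501·550+550·7501) = (112530001,8251100)

7501 550
112530001 8251100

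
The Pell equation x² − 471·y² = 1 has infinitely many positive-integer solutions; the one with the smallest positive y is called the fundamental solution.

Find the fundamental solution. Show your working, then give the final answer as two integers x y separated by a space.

√471 → a₀=21, period (1,2,2,1,3,…,2,1,42); ℓ=14 even so k=13
a_0=21:  p_0=21·1+0=21,  q_0=21·0+1=1
a_1=1:  p_1=1·21+1=22,  q_1=1·1+0=1
a_2=2:  p_2=2·22+21=65,  q_2=2·1+1=3
a_3=2:  p_3=2·65+22=152,  q_3=2·3+1=7
…
a_5=3:  p_5=3·217+152=803,  q_5=3·10+7=37
a_6=4:  p_6=4·803+217=3429,  q_6=4·37+10=158
a_7=14:  p_7=14·3429+803=48809,  q_7=14·158+37=2249
…
a_11=2:  p_11=2·843469+644804=2331742,  q_11=2·38865+29711=107441
a_12=2:  p_12=2·2331742+843469=5506953,  q_12=2·107441+38865=253747
a_13=1:  p_13=1·5506953+2331742=7838695,  q_13=1·253747+107441=361188
→ (7838695, 361188).  Check: 7838695²=61445139303025, 471·361188²=61445139303024, difference 1.

7838695 361188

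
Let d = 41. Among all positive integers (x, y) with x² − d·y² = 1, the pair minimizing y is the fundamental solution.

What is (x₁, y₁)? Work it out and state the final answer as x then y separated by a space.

2049 320

√41 → a₀=6, period (2,2,12); ℓ=3 odd so k=5
k=0  a_k=6  p_k/q_k = 6/1
…
k=2  a_k=2  p_k/q_k = 32/5
k=3  a_k=12  p_k/q_k = 397/62
k=4  a_k=2  p_k/q_k = 826/129
k=5  a_k=2  p_k/q_k = 2049/320
fundamental: x₁=2049, y₁=320  (since 4198401 − 41·102400 = 1)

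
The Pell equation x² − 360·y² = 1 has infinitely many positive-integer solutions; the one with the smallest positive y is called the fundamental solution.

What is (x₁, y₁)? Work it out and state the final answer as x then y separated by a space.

19 1

√360 = [18; 1,36, …], period ℓ=2 (even) → k=1
k=0  a_k=18  p_k/q_k = 18/1
k=1  a_k=1  p_k/q_k = 19/1
fundamental: x₁=19, y₁=1  (since 361 − 360·1 = 1)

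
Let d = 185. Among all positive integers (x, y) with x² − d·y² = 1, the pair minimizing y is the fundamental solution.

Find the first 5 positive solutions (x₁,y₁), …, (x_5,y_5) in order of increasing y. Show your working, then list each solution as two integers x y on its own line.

9249 680
171088001 12578640
3164785833249 232679682040
58542208172352001 4304108745797280
1082913763607381481249 79617403347078403400

[13; 1,1,1,1,26] for √185; ℓ=5 ⇒ convergent index 9
step 0: (13, 1)  from 13·(1,0) + (0,1)
step 1: (14, 1)  from 1·(13,1) + (1,0)
step 2: (27, 2)  from 1·(14,1) + (13,1)
step 3: (41, 3)  from 1·(27,2) + (14,1)
…
step 6: (1877, 138)  from 1·(1809,133) + (68,5)
step 7: (3686, 271)  from 1·(1877,138) + (1809,133)
step 8: (5563, 409)  from 1·(3686,271) + (1877,138)
step 9: (9249, 680)  from 1·(5563,409) + (3686,271)
(x₁, y₁) = (9249, 680);  9249² − 185·680² = 1 ✓
n=2: (9249,680)∘(9249,680) = (9249·9249+185·680·680, 9249·680+680·9249) = (171088001,12578640)
n=3: (171088001,12578640)∘(9249,680) = (9249·171088001+185·680·12578640, 9249·12578640+680·171088001) = (3164785833249,232679682040)
n=4: (3164785833249,232679682040)∘(9249,680) = (9249·3164785833249+185·680·232679682040, 9249·232679682040+680·3164785833249) = (58542208172352001,4304108745797280)
n=5: (58542208172352001,4304108745797280)∘(9249,680) = (9249·58542208172352001+185·680·4304108745797280, 9249·4304108745797280+680·58542208172352001) = (1082913763607381481249,79617403347078403400)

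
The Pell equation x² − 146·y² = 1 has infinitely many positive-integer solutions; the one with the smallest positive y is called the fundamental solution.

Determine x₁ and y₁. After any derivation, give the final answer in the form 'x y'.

145 12

d=146: √d = [12; 12,24] (ℓ=2, even), read p_1/q_1
a_0=12:  p_0=12·1+0=12,  q_0=12·0+1=1
a_1=12:  p_1=12·12+1=145,  q_1=12·1+0=12
→ (145, 12).  Check: 145²=21025, 146·12²=21024, difference 1.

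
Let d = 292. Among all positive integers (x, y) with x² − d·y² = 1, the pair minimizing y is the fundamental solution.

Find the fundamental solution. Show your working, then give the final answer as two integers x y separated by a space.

2281249 133500

√292 = [17; 11,2,1,3,8,3,1,2,11,34, …], period ℓ=10 (even) → k=9
a_0=17:  p_0=17·1+0=17,  q_0=17·0+1=1
a_1=11:  p_1=11·17+1=188,  q_1=11·1+0=11
…
a_3=1:  p_3=1·393+188=581,  q_3=1·23+11=34
…
a_5=8:  p_5=8·2136+581=17669,  q_5=8·125+34=1034
a_6=3:  p_6=3·17669+2136=55143,  q_6=3·1034+125=3227
…
a_8=2:  p_8=2·72812+55143=200767,  q_8=2·4261+3227=11749
a_9=11:  p_9=11·200767+72812=2281249,  q_9=11·11749+4261=133500
(x₁, y₁) = (2281249, 133500);  2281249² − 292·133500² = 1 ✓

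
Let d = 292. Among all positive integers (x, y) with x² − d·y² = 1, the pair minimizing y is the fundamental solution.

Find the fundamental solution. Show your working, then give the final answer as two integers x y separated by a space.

√292 = [17; 11,2,1,3,8,3,1,2,11,34, …], period ℓ=10 (even) → k=9
i=0: a=17 ⇒ p=17, q=1
…
i=2: a=2 ⇒ p=393, q=23
i=3: a=1 ⇒ p=581, q=34
i=4: a=3 ⇒ p=2136, q=125
i=5: a=8 ⇒ p=17669, q=1034
i=6: a=3 ⇒ p=55143, q=3227
…
i=8: a=2 ⇒ p=200767, q=11749
i=9: a=11 ⇒ p=2281249, q=133500
fundamental: x₁=2281249, y₁=133500  (since 5204097000001 − 292·17822250000 = 1)

2281249 133500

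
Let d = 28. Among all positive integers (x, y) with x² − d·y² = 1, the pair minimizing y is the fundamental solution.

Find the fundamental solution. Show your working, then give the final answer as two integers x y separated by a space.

127 24

d=28: √d = [5; 3,2,3,10] (ℓ=4, even), read p_3/q_3
k=0  a_k=5  p_k/q_k = 5/1
…
k=2  a_k=2  p_k/q_k = 37/7
k=3  a_k=3  p_k/q_k = 127/24
→ (127, 24).  Check: 127²=16129, 28·24²=16128, difference 1.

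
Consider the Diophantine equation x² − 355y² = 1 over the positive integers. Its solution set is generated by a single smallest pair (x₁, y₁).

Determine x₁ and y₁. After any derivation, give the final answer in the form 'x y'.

954809 50676

[18; 1,5,3,3,1,6,1,3,3,5,1,36] for √355; ℓ=12 ⇒ convergent index 11
a_0=18:  p_0=18·1+0=18,  q_0=18·0+1=1
a_1=1:  p_1=1·18+1=19,  q_1=1·1+0=1
a_2=5:  p_2=5·19+18=113,  q_2=5·1+1=6
a_3=3:  p_3=3·113+19=358,  q_3=3·6+1=19
a_4=3:  p_4=3·358+113=1187,  q_4=3·19+6=63
…
a_6=6:  p_6=6·1545+1187=10457,  q_6=6·82+63=555
…
a_8=3:  p_8=3·12002+10457=46463,  q_8=3·637+555=2466
a_9=3:  p_9=3·46463+12002=151391,  q_9=3·2466+637=8035
a_10=5:  p_10=5·151391+46463=803418,  q_10=5·8035+2466=42641
a_11=1:  p_11=1·803418+151391=954809,  q_11=1·42641+8035=50676
fundamental: x₁=954809, y₁=50676  (since 911660226481 − 355·2568056976 = 1)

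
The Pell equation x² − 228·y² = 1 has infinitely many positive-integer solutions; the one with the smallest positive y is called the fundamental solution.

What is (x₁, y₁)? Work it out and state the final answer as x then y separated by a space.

151 10

√228 → a₀=15, period (10,30); ℓ=2 even so k=1
k=0  a_k=15  p_k/q_k = 15/1
k=1  a_k=10  p_k/q_k = 151/10
→ (151, 10).  Check: 151²=22801, 228·10²=22800, difference 1.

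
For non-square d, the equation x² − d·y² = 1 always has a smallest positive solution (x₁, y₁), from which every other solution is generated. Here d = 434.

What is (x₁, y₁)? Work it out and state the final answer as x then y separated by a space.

[20; 1,4,1,40] for √434; ℓ=4 ⇒ convergent index 3
step 0: (20, 1)  from 20·(1,0) + (0,1)
…
step 2: (104, 5)  from 4·(21,1) + (20,1)
step 3: (125, 6)  from 1·(104,5) + (21,1)
(x₁, y₁) = (125, 6);  125² − 434·6² = 1 ✓

125 6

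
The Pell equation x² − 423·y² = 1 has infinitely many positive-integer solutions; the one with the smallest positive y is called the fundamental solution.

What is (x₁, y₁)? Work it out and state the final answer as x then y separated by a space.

4607 224

[20; 1,1,3,4,3,1,1,40] for √423; ℓ=8 ⇒ convergent index 7
k=0  a_k=20  p_k/q_k = 20/1
…
k=3  a_k=3  p_k/q_k = 144/7
…
k=5  a_k=3  p_k/q_k = 1995/97
k=6  a_k=1  p_k/q_k = 2612/127
k=7  a_k=1  p_k/q_k = 4607/224
→ (4607, 224).  Check: 4607²=21224449, 423·224²=21224448, difference 1.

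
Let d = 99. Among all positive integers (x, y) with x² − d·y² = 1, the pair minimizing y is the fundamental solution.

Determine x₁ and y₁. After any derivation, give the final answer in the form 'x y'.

√99 → a₀=9, period (1,18); ℓ=2 even so k=1
k=0  a_k=9  p_k/q_k = 9/1
k=1  a_k=1  p_k/q_k = 10/1
→ (10, 1).  Check: 10²=100, 99·1²=99, difference 1.

10 1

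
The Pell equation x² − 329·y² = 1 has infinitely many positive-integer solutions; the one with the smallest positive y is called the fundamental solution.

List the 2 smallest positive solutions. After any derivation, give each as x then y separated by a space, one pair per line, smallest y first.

[18; 7,4,2,1,1,4,1,1,2,4,7,36] for √329; ℓ=12 ⇒ convergent index 11
k=0  a_k=18  p_k/q_k = 18/1
k=1  a_k=7  p_k/q_k = 127/7
…
k=3  a_k=2  p_k/q_k = 1179/65
k=4  a_k=1  p_k/q_k = 1705/94
k=5  a_k=1  p_k/q_k = 2884/159
k=6  a_k=4  p_k/q_k = 13241/730
k=7  a_k=1  p_k/q_k = 16125/889
k=8  a_k=1  p_k/q_k = 29366/1619
k=9  a_k=2  p_k/q_k = 74857/4127
k=10  a_k=4  p_k/q_k = 328794/18127
k=11  a_k=7  p_k/q_k = 2376415/131016
(x₁, y₁) = (2376415, 131016);  2376415² − 329·131016² = 1 ✓
(2376415+131016√329)^2 = 11294696504449 + 622696775280√329

2376415 131016
11294696504449 622696775280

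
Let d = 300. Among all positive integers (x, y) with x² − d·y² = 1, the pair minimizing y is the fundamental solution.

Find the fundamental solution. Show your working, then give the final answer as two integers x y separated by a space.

1351 78

√300 = [17; 3,8,3,34, …], period ℓ=4 (even) → k=3
a_0=17:  p_0=17·1+0=17,  q_0=17·0+1=1
…
a_2=8:  p_2=8·52+17=433,  q_2=8·3+1=25
a_3=3:  p_3=3·433+52=1351,  q_3=3·25+3=78
(x₁, y₁) = (1351, 78);  1351² − 300·78² = 1 ✓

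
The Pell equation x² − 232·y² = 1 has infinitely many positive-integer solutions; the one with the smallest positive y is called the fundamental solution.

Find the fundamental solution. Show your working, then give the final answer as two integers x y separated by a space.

19603 1287

d=232: √d = [15; 4,3,7,3,4,30] (ℓ=6, even), read p_5/q_5
k=0  a_k=15  p_k/q_k = 15/1
…
k=4  a_k=3  p_k/q_k = 4539/298
k=5  a_k=4  p_k/q_k = 19603/1287
→ (19603, 1287).  Check: 19603²=384277609, 232·1287²=384277608, difference 1.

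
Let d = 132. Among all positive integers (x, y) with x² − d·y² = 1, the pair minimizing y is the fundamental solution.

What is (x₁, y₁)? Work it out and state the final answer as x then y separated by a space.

23 2

d=132: √d = [11; 2,22] (ℓ=2, even), read p_1/q_1
step 0: (11, 1)  from 11·(1,0) + (0,1)
step 1: (23, 2)  from 2·(11,1) + (1,0)
(x₁, y₁) = (23, 2);  23² − 132·2² = 1 ✓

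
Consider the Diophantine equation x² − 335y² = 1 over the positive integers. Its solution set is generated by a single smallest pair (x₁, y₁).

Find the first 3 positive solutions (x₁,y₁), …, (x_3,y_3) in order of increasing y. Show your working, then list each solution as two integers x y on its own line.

[18; 3,3,3,36] for √335; ℓ=4 ⇒ convergent index 3
a_0=18:  p_0=18·1+0=18,  q_0=18·0+1=1
a_1=3:  p_1=3·18+1=55,  q_1=3·1+0=3
a_2=3:  p_2=3·55+18=183,  q_2=3·3+1=10
a_3=3:  p_3=3·183+55=604,  q_3=3·10+3=33
fundamental: x₁=604, y₁=33  (since 364816 − 335·1089 = 1)
n=2: (604,33)∘(604,33) = (604·604+335·33·33, 604·33+33·604) = (729631,39864)
n=3: (729631,39864)∘(604,33) = (604·729631+335·33·39864, 604·39864+33·729631) = (881393644,48155679)

604 33
729631 39864
881393644 48155679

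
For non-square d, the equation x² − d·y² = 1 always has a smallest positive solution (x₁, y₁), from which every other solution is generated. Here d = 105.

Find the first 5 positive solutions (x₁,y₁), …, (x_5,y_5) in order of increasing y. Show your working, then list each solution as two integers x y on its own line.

41 4
3361 328
275561 26892
22592641 2204816
1852321001 180768020

√105 → a₀=10, period (4,20); ℓ=2 even so k=1
k=0  a_k=10  p_k/q_k = 10/1
k=1  a_k=4  p_k/q_k = 41/4
→ (41, 4).  Check: 41²=1681, 105·4²=1680, difference 1.
(x_2, y_2) = (41·41 + 105·4·4, 41·4 + 4·41) = (3361, 328)
(x_3, y_3) = (41·3361 + 105·4·328, 41·328 + 4·3361) = (275561, 26892)
(x_4, y_4) = (41·275561 + 105·4·26892, 41·26892 + 4·275561) = (22592641, 2204816)
(x_5, y_5) = (41·22592641 + 105·4·2204816, 41·2204816 + 4·22592641) = (1852321001, 180768020)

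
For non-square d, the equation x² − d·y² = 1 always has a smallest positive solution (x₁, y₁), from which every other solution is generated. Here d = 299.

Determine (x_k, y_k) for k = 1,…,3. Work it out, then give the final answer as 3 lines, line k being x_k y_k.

√299 = [17; 3,2,3,34, …], period ℓ=4 (even) → k=3
step 0: (17, 1)  from 17·(1,0) + (0,1)
step 1: (52, 3)  from 3·(17,1) + (1,0)
step 2: (121, 7)  from 2·(52,3) + (17,1)
step 3: (415, 24)  from 3·(121,7) + (52,3)
→ (415, 24).  Check: 415²=172225, 299·24²=172224, difference 1.
(415+24√299)^2 = 344449 + 19920√299
(415+24√299)^3 = 285892255 + 16533576√299

415 24
344449 19920
285892255 16533576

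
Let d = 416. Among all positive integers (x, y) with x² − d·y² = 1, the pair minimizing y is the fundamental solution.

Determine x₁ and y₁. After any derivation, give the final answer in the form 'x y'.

d=416: √d = [20; 2,1,1,9,1,1,2,40] (ℓ=8, even), read p_7/q_7
k=0  a_k=20  p_k/q_k = 20/1
k=1  a_k=2  p_k/q_k = 41/2
…
k=3  a_k=1  p_k/q_k = 102/5
…
k=5  a_k=1  p_k/q_k = 1081/53
k=6  a_k=1  p_k/q_k = 2060/101
k=7  a_k=2  p_k/q_k = 5201/255
→ (5201, 255).  Check: 5201²=27050401, 416·255²=27050400, difference 1.

5201 255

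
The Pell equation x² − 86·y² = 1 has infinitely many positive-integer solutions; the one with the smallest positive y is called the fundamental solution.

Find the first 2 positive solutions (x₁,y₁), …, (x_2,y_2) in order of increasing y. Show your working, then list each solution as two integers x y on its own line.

√86 → a₀=9, period (3,1,1,1,8,1,1,1,3,18); ℓ=10 even so k=9
i=0: a=9 ⇒ p=9, q=1
i=1: a=3 ⇒ p=28, q=3
i=2: a=1 ⇒ p=37, q=4
i=3: a=1 ⇒ p=65, q=7
i=4: a=1 ⇒ p=102, q=11
i=5: a=8 ⇒ p=881, q=95
i=6: a=1 ⇒ p=983, q=106
i=7: a=1 ⇒ p=1864, q=201
i=8: a=1 ⇒ p=2847, q=307
i=9: a=3 ⇒ p=10405, q=1122
(x₁, y₁) = (10405, 1122);  10405² − 86·1122² = 1 ✓
(x_2, y_2) = (10405·10405 + 86·1122·1122, 10405·1122 + 1122·10405) = (216528049, 23348820)

10405 1122
216528049 23348820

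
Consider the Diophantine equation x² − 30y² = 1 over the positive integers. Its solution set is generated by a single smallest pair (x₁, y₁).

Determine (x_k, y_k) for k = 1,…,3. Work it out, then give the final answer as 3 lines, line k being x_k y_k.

[5; 2,10] for √30; ℓ=2 ⇒ convergent index 1
k=0  a_k=5  p_k/q_k = 5/1
k=1  a_k=2  p_k/q_k = 11/2
→ (11, 2).  Check: 11²=121, 30·2²=120, difference 1.
(x_2, y_2) = (11·11 + 30·2·2, 11·2 + 2·11) = (241, 44)
(x_3, y_3) = (11·241 + 30·2·44, 11·44 + 2·241) = (5291, 966)

11 2
241 44
5291 966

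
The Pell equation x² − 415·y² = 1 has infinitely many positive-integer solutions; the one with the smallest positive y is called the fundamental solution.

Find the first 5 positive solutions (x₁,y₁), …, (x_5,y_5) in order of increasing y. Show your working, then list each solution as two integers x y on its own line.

18412804 903849
678062702284831 33284788965192
24970071273761872339444 1225732590794885332887
919538056459614718055705397121 45138347901436822389057205104
33862548008263614468078655355989935124 1662247105585933832332453329850170345

√415 = [20; 2,1,2,4,6,…,1,2,40, …], period ℓ=16 (even) → k=15
i=0: a=20 ⇒ p=20, q=1
i=1: a=2 ⇒ p=41, q=2
…
i=3: a=2 ⇒ p=163, q=8
…
i=5: a=6 ⇒ p=4441, q=218
i=6: a=1 ⇒ p=5154, q=253
…
i=11: a=6 ⇒ p=508372, q=24955
i=12: a=4 ⇒ p=2110961, q=103623
i=13: a=2 ⇒ p=4730294, q=232201
i=14: a=1 ⇒ p=6841255, q=335824
i=15: a=2 ⇒ p=18412804, q=903849
→ (18412804, 903849).  Check: 18412804²=339031351142416, 415·903849²=339031351142415, difference 1.
n=2: (18412804,903849)∘(18412804,903849) = (18412804·18412804+415·903849·903849, 18412804·903849+903849·18412804) = (678062702284831,33284788965192)
n=3: (678062702284831,33284788965192)∘(18412804,903849) = (18412804·678062702284831+415·903849·33284788965192, 18412804·33284788965192+903849·678062702284831) = (24970071273761872339444,1225732590794885332887)
n=4: (24970071273761872339444,1225732590794885332887)∘(18412804,903849) = (18412804·24970071273761872339444+415·903849·1225732590794885332887, 18412804·1225732590794885332887+903849·24970071273761872339444) = (919538056459614718055705397121,45138347901436822389057205104)
n=5: (919538056459614718055705397121,45138347901436822389057205104)∘(18412804,903849) = (18412804·919538056459614718055705397121+415·903849·45138347901436822389057205104, 18412804·45138347901436822389057205104+903849·919538056459614718055705397121) = (33862548008263614468078655355989935124,1662247105585933832332453329850170345)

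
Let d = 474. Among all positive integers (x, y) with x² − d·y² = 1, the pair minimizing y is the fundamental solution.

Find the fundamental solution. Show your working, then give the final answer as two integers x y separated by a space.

[21; 1,3,2,1,1,…,3,1,42] for √474; ℓ=14 ⇒ convergent index 13
i=0: a=21 ⇒ p=21, q=1
i=1: a=1 ⇒ p=22, q=1
…
i=3: a=2 ⇒ p=196, q=9
…
i=6: a=1 ⇒ p=762, q=35
i=7: a=6 ⇒ p=5051, q=232
i=8: a=1 ⇒ p=5813, q=267
…
i=12: a=3 ⇒ p=149331, q=6859
i=13: a=1 ⇒ p=193549, q=8890
→ (193549, 8890).  Check: 193549²=37461215401, 474·8890²=37461215400, difference 1.

193549 8890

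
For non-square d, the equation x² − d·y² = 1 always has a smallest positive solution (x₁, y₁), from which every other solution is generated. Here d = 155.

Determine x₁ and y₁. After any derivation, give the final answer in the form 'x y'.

249 20

[12; 2,4,2,24] for √155; ℓ=4 ⇒ convergent index 3
k=0  a_k=12  p_k/q_k = 12/1
…
k=2  a_k=4  p_k/q_k = 112/9
k=3  a_k=2  p_k/q_k = 249/20
(x₁, y₁) = (249, 20);  249² − 155·20² = 1 ✓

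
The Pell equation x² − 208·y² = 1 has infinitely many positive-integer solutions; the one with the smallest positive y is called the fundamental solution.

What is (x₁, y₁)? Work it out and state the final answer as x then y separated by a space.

√208 = [14; 2,2,1,2,2,28, …], period ℓ=6 (even) → k=5
a_0=14:  p_0=14·1+0=14,  q_0=14·0+1=1
a_1=2:  p_1=2·14+1=29,  q_1=2·1+0=2
a_2=2:  p_2=2·29+14=72,  q_2=2·2+1=5
a_3=1:  p_3=1·72+29=101,  q_3=1·5+2=7
a_4=2:  p_4=2·101+72=274,  q_4=2·7+5=19
a_5=2:  p_5=2·274+101=649,  q_5=2·19+7=45
→ (649, 45).  Check: 649²=421201, 208·45²=421200, difference 1.

649 45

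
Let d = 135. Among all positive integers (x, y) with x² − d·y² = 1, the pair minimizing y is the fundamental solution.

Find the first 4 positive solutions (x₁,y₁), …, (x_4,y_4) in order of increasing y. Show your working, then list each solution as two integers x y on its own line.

244 21
119071 10248
58106404 5001003
28355806081 2440479216

√135 → a₀=11, period (1,1,1,1,1,1,1,22); ℓ=8 even so k=7
step 0: (11, 1)  from 11·(1,0) + (0,1)
step 1: (12, 1)  from 1·(11,1) + (1,0)
step 2: (23, 2)  from 1·(12,1) + (11,1)
…
step 5: (93, 8)  from 1·(58,5) + (35,3)
step 6: (151, 13)  from 1·(93,8) + (58,5)
step 7: (244, 21)  from 1·(151,13) + (93,8)
(x₁, y₁) = (244, 21);  244² − 135·21² = 1 ✓
n=2: (244,21)∘(244,21) = (244·244+135·21·21, 244·21+21·244) = (119071,10248)
n=3: (119071,10248)∘(244,21) = (244·119071+135·21·10248, 244·10248+21·119071) = (58106404,5001003)
n=4: (58106404,5001003)∘(244,21) = (244·58106404+135·21·5001003, 244·5001003+21·58106404) = (28355806081,2440479216)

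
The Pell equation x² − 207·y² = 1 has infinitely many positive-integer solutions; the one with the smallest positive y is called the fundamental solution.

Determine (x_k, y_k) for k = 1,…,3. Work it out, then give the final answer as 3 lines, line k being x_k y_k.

1151 80
2649601 184160
6099380351 423936240

√207 → a₀=14, period (2,1,1,2,1,1,2,28); ℓ=8 even so k=7
step 0: (14, 1)  from 14·(1,0) + (0,1)
…
step 2: (43, 3)  from 1·(29,2) + (14,1)
…
step 6: (446, 31)  from 1·(259,18) + (187,13)
step 7: (1151, 80)  from 2·(446,31) + (259,18)
(x₁, y₁) = (1151, 80);  1151² − 207·80² = 1 ✓
(1151+80√207)^2 = 2649601 + 184160√207
(1151+80√207)^3 = 6099380351 + 423936240√207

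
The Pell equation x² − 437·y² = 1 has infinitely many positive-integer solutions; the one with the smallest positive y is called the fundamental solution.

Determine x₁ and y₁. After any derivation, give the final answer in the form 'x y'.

[20; 1,9,2,9,1,40] for √437; ℓ=6 ⇒ convergent index 5
i=0: a=20 ⇒ p=20, q=1
i=1: a=1 ⇒ p=21, q=1
i=2: a=9 ⇒ p=209, q=10
…
i=4: a=9 ⇒ p=4160, q=199
i=5: a=1 ⇒ p=4599, q=220
(x₁, y₁) = (4599, 220);  4599² − 437·220² = 1 ✓

4599 220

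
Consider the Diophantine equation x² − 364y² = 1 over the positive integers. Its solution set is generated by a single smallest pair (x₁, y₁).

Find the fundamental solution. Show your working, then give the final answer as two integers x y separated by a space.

d=364: √d = [19; 12,1,2,3,1,8,1,3,2,1,12,38] (ℓ=12, even), read p_11/q_11
step 0: (19, 1)  from 19·(1,0) + (0,1)
step 1: (229, 12)  from 12·(19,1) + (1,0)
step 2: (248, 13)  from 1·(229,12) + (19,1)
step 3: (725, 38)  from 2·(248,13) + (229,12)
step 4: (2423, 127)  from 3·(725,38) + (248,13)
…
step 7: (30755, 1612)  from 1·(27607,1447) + (3148,165)
step 8: (119872, 6283)  from 3·(30755,1612) + (27607,1447)
step 9: (270499, 14178)  from 2·(119872,6283) + (30755,1612)
step 10: (390371, 20461)  from 1·(270499,14178) + (119872,6283)
step 11: (4954951, 259710)  from 12·(390371,20461) + (270499,14178)
fundamental: x₁=4954951, y₁=259710  (since 24551539412401 − 364·67449284100 = 1)

4954951 259710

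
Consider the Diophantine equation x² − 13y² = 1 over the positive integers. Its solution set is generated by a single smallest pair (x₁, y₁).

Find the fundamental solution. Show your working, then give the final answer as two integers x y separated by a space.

649 180

√13 → a₀=3, period (1,1,1,1,6); ℓ=5 odd so k=9
k=0  a_k=3  p_k/q_k = 3/1
…
k=2  a_k=1  p_k/q_k = 7/2
…
k=7  a_k=1  p_k/q_k = 256/71
k=8  a_k=1  p_k/q_k = 393/109
k=9  a_k=1  p_k/q_k = 649/180
→ (649, 180).  Check: 649²=421201, 13·180²=421200, difference 1.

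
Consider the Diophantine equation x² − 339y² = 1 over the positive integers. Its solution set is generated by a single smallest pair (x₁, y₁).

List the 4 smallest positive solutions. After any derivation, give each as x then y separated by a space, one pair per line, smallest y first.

97970 5321
19196241799 1042596740
3761311617998090 204286405230279
736991398411349512801 40027878239778270520

[18; 2,2,2,1,17,1,2,2,2,36] for √339; ℓ=10 ⇒ convergent index 9
step 0: (18, 1)  from 18·(1,0) + (0,1)
…
step 2: (92, 5)  from 2·(37,2) + (18,1)
step 3: (221, 12)  from 2·(92,5) + (37,2)
step 4: (313, 17)  from 1·(221,12) + (92,5)
step 5: (5542, 301)  from 17·(313,17) + (221,12)
step 6: (5855, 318)  from 1·(5542,301) + (313,17)
step 7: (17252, 937)  from 2·(5855,318) + (5542,301)
step 8: (40359, 2192)  from 2·(17252,937) + (5855,318)
step 9: (97970, 5321)  from 2·(40359,2192) + (17252,937)
(x₁, y₁) = (97970, 5321);  97970² − 339·5321² = 1 ✓
(97970+5321√339)^2 = 19196241799 + 1042596740√339
(97970+5321√339)^3 = 3761311617998090 + 204286405230279√339
(97970+5321√339)^4 = 736991398411349512801 + 40027878239778270520√339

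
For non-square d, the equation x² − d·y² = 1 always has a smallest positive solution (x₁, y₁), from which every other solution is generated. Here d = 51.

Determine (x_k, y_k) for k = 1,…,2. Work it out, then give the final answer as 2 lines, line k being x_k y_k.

50 7
4999 700

√51 = [7; 7,14, …], period ℓ=2 (even) → k=1
step 0: (7, 1)  from 7·(1,0) + (0,1)
step 1: (50, 7)  from 7·(7,1) + (1,0)
fundamental: x₁=50, y₁=7  (since 2500 − 51·49 = 1)
(50+7√51)^2 = 4999 + 700√51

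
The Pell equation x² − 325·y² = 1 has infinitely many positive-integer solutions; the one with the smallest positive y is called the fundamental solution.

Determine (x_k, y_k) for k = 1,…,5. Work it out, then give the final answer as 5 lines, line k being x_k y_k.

[18; 36] for √325; ℓ=1 ⇒ convergent index 1
i=0: a=18 ⇒ p=18, q=1
i=1: a=36 ⇒ p=649, q=36
→ (649, 36).  Check: 649²=421201, 325·36²=421200, difference 1.
(649+36√325)^2 = 842401 + 46728√325
(649+36√325)^3 = 1093435849 + 60652908√325
(649+36√325)^4 = 1419278889601 + 78727427856√325
(649+36√325)^5 = 1842222905266249 + 102188140704180√325

649 36
842401 46728
1093435849 60652908
1419278889601 78727427856
1842222905266249 102188140704180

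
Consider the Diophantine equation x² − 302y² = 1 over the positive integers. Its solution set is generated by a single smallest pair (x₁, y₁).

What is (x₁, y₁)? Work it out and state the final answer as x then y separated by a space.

√302 = [17; 2,1,1,1,4,…,1,2,34, …], period ℓ=16 (even) → k=15
step 0: (17, 1)  from 17·(1,0) + (0,1)
step 1: (35, 2)  from 2·(17,1) + (1,0)
step 2: (52, 3)  from 1·(35,2) + (17,1)
…
step 5: (643, 37)  from 4·(139,8) + (87,5)
step 6: (1425, 82)  from 2·(643,37) + (139,8)
step 7: (2068, 119)  from 1·(1425,82) + (643,37)
…
step 10: (107675, 6196)  from 2·(36581,2105) + (34513,1986)
…
step 13: (1042237, 59974)  from 1·(574956,33085) + (467281,26889)
step 14: (1617193, 93059)  from 1·(1042237,59974) + (574956,33085)
step 15: (4276623, 246092)  from 2·(1617193,93059) + (1042237,59974)
→ (4276623, 246092).  Check: 4276623²=18289504284129, 302·246092²=18289504284128, difference 1.

4276623 246092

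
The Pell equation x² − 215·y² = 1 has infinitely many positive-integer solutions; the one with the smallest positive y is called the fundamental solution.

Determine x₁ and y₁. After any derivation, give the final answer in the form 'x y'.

44 3

[14; 1,1,1,28] for √215; ℓ=4 ⇒ convergent index 3
a_0=14:  p_0=14·1+0=14,  q_0=14·0+1=1
a_1=1:  p_1=1·14+1=15,  q_1=1·1+0=1
a_2=1:  p_2=1·15+14=29,  q_2=1·1+1=2
a_3=1:  p_3=1·29+15=44,  q_3=1·2+1=3
(x₁, y₁) = (44, 3);  44² − 215·3² = 1 ✓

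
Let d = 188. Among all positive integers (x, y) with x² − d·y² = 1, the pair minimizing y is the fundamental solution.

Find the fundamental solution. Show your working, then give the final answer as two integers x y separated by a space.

4607 336

[13; 1,2,2,6,2,2,1,26] for √188; ℓ=8 ⇒ convergent index 7
i=0: a=13 ⇒ p=13, q=1
i=1: a=1 ⇒ p=14, q=1
i=2: a=2 ⇒ p=41, q=3
i=3: a=2 ⇒ p=96, q=7
i=4: a=6 ⇒ p=617, q=45
…
i=6: a=2 ⇒ p=3277, q=239
i=7: a=1 ⇒ p=4607, q=336
fundamental: x₁=4607, y₁=336  (since 21224449 − 188·112896 = 1)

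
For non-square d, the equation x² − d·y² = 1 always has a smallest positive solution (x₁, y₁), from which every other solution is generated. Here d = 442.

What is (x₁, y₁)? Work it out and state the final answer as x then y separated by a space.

883 42

[21; 42] for √442; ℓ=1 ⇒ convergent index 1
a_0=21:  p_0=21·1+0=21,  q_0=21·0+1=1
a_1=42:  p_1=42·21+1=883,  q_1=42·1+0=42
(x₁, y₁) = (883, 42);  883² − 442·42² = 1 ✓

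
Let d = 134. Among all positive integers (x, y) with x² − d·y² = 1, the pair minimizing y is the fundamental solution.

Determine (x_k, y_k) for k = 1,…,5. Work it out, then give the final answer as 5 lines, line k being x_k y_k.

√134 = [11; 1,1,2,1,3,…,1,1,22, …], period ℓ=14 (even) → k=13
i=0: a=11 ⇒ p=11, q=1
i=1: a=1 ⇒ p=12, q=1
…
i=3: a=2 ⇒ p=58, q=5
i=4: a=1 ⇒ p=81, q=7
i=5: a=3 ⇒ p=301, q=26
…
i=7: a=10 ⇒ p=4121, q=356
i=8: a=1 ⇒ p=4503, q=389
i=9: a=3 ⇒ p=17630, q=1523
…
i=11: a=2 ⇒ p=61896, q=5347
i=12: a=1 ⇒ p=84029, q=7259
i=13: a=1 ⇒ p=145925, q=12606
→ (145925, 12606).  Check: 145925²=21294105625, 134·12606²=21294105624, difference 1.
k=2:  x_2 = 145925·145925+134·12606·12606 = 42588211249,  y_2 = 145925·12606+12606·145925 = 3679061100
k=3:  x_3 = 145925·42588211249+134·12606·3679061100 = 12429369452874725,  y_3 = 145925·3679061100+12606·42588211249 = 1073733982022394
k=4:  x_4 = 145925·12429369452874725+134·12606·1073733982022394 = 3627511474778900280001,  y_4 = 145925·1073733982022394+12606·12429369452874725 = 313369262649556627800
k=5:  x_5 = 145925·3627511474778900280001+134·12606·313369262649556627800 = 1058689223901792677265417125,  y_5 = 145925·313369262649556627800+12606·3627511474778900280001 = 91456819303199367841407606

145925 12606
42588211249 3679061100
12429369452874725 1073733982022394
3627511474778900280001 313369262649556627800
1058689223901792677265417125 91456819303199367841407606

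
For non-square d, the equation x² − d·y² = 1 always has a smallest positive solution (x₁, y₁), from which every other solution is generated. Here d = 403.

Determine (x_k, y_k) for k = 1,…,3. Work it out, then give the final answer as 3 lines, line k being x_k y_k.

669878 33369
897473069767 44706317964
1202394930058086974 59895557730143415

√403 → a₀=20, period (13,2,1,3,1,3,1,2,13,40); ℓ=10 even so k=9
i=0: a=20 ⇒ p=20, q=1
i=1: a=13 ⇒ p=261, q=13
i=2: a=2 ⇒ p=542, q=27
i=3: a=1 ⇒ p=803, q=40
i=4: a=3 ⇒ p=2951, q=147
i=5: a=1 ⇒ p=3754, q=187
i=6: a=3 ⇒ p=14213, q=708
i=7: a=1 ⇒ p=17967, q=895
i=8: a=2 ⇒ p=50147, q=2498
i=9: a=13 ⇒ p=669878, q=33369
(x₁, y₁) = (669878, 33369);  669878² − 403·33369² = 1 ✓
(669878+33369√403)^2 = 897473069767 + 44706317964√403
(669878+33369√403)^3 = 1202394930058086974 + 59895557730143415√403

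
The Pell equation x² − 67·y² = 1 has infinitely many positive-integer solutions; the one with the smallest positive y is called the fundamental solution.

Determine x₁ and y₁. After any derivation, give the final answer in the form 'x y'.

48842 5967

√67 = [8; 5,2,1,1,7,1,1,2,5,16, …], period ℓ=10 (even) → k=9
a_0=8:  p_0=8·1+0=8,  q_0=8·0+1=1
…
a_3=1:  p_3=1·90+41=131,  q_3=1·11+5=16
a_4=1:  p_4=1·131+90=221,  q_4=1·16+11=27
a_5=7:  p_5=7·221+131=1678,  q_5=7·27+16=205
a_6=1:  p_6=1·1678+221=1899,  q_6=1·205+27=232
a_7=1:  p_7=1·1899+1678=3577,  q_7=1·232+205=437
a_8=2:  p_8=2·3577+1899=9053,  q_8=2·437+232=1106
a_9=5:  p_9=5·9053+3577=48842,  q_9=5·1106+437=5967
→ (48842, 5967).  Check: 48842²=2385540964, 67·5967²=2385540963, difference 1.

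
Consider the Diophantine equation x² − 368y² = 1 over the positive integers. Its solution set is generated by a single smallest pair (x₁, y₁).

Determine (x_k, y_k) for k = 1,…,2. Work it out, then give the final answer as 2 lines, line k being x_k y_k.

1151 60
2649601 138120

d=368: √d = [19; 5,2,5,38] (ℓ=4, even), read p_3/q_3
step 0: (19, 1)  from 19·(1,0) + (0,1)
step 1: (96, 5)  from 5·(19,1) + (1,0)
step 2: (211, 11)  from 2·(96,5) + (19,1)
step 3: (1151, 60)  from 5·(211,11) + (96,5)
→ (1151, 60).  Check: 1151²=1324801, 368·60²=1324800, difference 1.
(x_2, y_2) = (1151·1151 + 368·60·60, 1151·60 + 60·1151) = (2649601, 138120)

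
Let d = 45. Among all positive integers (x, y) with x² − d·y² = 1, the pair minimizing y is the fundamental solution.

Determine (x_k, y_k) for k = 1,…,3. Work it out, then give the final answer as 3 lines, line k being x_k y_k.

√45 → a₀=6, period (1,2,2,2,1,12); ℓ=6 even so k=5
k=0  a_k=6  p_k/q_k = 6/1
…
k=4  a_k=2  p_k/q_k = 114/17
k=5  a_k=1  p_k/q_k = 161/24
fundamental: x₁=161, y₁=24  (since 25921 − 45·576 = 1)
(161+24√45)^2 = 51841 + 7728√45
(161+24√45)^3 = 16692641 + 2488392√45

161 24
51841 7728
16692641 2488392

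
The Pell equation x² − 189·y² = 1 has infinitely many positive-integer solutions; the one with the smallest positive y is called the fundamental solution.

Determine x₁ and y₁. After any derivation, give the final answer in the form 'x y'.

√189 = [13; 1,2,1,26, …], period ℓ=4 (even) → k=3
a_0=13:  p_0=13·1+0=13,  q_0=13·0+1=1
a_1=1:  p_1=1·13+1=14,  q_1=1·1+0=1
a_2=2:  p_2=2·14+13=41,  q_2=2·1+1=3
a_3=1:  p_3=1·41+14=55,  q_3=1·3+1=4
→ (55, 4).  Check: 55²=3025, 189·4²=3024, difference 1.

55 4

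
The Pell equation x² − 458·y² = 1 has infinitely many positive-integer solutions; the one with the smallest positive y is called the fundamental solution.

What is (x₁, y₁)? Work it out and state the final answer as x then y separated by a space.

d=458: √d = [21; 2,2,42] (ℓ=3, odd), read p_5/q_5
i=0: a=21 ⇒ p=21, q=1
i=1: a=2 ⇒ p=43, q=2
i=2: a=2 ⇒ p=107, q=5
…
i=4: a=2 ⇒ p=9181, q=429
i=5: a=2 ⇒ p=22899, q=1070
(x₁, y₁) = (22899, 1070);  22899² − 458·1070² = 1 ✓

22899 1070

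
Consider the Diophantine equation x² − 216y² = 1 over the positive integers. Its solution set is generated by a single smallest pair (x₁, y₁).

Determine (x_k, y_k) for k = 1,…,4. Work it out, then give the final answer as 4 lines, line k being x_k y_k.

√216 = [14; 1,2,3,2,1,28, …], period ℓ=6 (even) → k=5
k=0  a_k=14  p_k/q_k = 14/1
…
k=4  a_k=2  p_k/q_k = 338/23
k=5  a_k=1  p_k/q_k = 485/33
fundamental: x₁=485, y₁=33  (since 235225 − 216·1089 = 1)
n=2: (485,33)∘(485,33) = (485·485+216·33·33, 485·33+33·485) = (470449,32010)
n=3: (470449,32010)∘(485,33) = (485·470449+216·33·32010, 485·32010+33·470449) = (456335045,31049667)
n=4: (456335045,31049667)∘(485,33) = (485·456335045+216·33·31049667, 485·31049667+33·456335045) = (442644523201,30118144980)

485 33
470449 32010
456335045 31049667
442644523201 30118144980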